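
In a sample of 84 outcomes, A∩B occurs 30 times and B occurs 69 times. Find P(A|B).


P(A|B) = P(A∩B)/P(B) = (30/84)/(69/84) = 30/69 = 10/23

10/23


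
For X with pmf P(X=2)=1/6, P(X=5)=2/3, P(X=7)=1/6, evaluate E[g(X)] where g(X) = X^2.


E[X^2] = sum(g(x)*P(x))
= 4*1/6 + 25*2/3 + 49*1/6
= 51/2

51/2


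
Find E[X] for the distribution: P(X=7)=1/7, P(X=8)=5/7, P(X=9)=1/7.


E[X] = sum(x * P(x))
= 7*1/7 + 8*5/7 + 9*1/7
= 8

8


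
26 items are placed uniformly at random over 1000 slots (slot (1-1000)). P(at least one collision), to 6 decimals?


P(all different) = prod((1000-i)/1000 for i=0..25) = 0.720508
P(at least one match) = 1 - 0.720508 = 0.279492

0.279492


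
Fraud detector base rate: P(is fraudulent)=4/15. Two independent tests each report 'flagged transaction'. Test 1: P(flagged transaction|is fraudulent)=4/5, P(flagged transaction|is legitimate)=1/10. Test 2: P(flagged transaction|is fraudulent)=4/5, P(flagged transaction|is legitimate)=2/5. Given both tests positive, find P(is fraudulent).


After test 1: P(+) = 4/5*4/15 + 1/10*11/15 = 43/150
P(B|+) = (16/75)/(43/150) = 32/43
After test 2 (use post1 as new prior): P(+) = 4/5*32/43 + 2/5*11/43 = 30/43
P(B|+,+) = (128/215)/(30/43) = 64/75

64/75


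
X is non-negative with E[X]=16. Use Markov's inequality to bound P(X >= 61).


Markov: P(X >= a) <= E[X]/a
P(X >= 61) <= 16/61

16/61


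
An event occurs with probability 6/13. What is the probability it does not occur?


P(A') = 1 - P(A) = 1 - 6/13 = 7/13

7/13


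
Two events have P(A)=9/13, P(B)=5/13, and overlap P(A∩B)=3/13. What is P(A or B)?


P(A∪B) = P(A) + P(B) - P(A∩B)
= 9/13 + 5/13 - 3/13 = 11/13

11/13


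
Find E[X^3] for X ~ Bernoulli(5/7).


For Bernoulli: X in {0,1}
E[X^3] = 0^3*(1-5/7) + 1^3*5/7 = 5/7

5/7


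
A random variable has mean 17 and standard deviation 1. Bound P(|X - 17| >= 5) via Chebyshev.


k = 5/1 = 5
Chebyshev: P(|X-mu| >= k*sigma) <= 1/k^2 = 1/5^2 = 1/25

1/25


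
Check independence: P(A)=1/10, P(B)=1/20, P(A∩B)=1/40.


P(A)*P(B) = 1/10*1/20 = 1/200
P(A∩B) = 1/40 != 1/200, so not independent

No, A and B are not independent


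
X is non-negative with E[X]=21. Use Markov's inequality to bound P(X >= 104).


Markov: P(X >= a) <= E[X]/a
P(X >= 104) <= 21/104

21/104


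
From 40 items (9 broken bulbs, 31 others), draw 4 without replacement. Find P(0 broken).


P(X=0) = C(9,0)*C(31,4) / C(40,4)
= 1*31465 / 91390
= 31465/91390 = 6293/18278

6293/18278


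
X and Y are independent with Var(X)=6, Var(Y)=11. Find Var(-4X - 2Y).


Independence => Cov(X,Y)=0
Var(-4X - 2Y) = (-4)^2*Var(X) + (-2)^2*Var(Y)
= 16*6 + 4*11 = 140

140


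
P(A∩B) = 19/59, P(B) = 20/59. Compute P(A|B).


P(A|B) = P(A∩B)/P(B) = (19/59)/(20/59) = 19/20

19/20


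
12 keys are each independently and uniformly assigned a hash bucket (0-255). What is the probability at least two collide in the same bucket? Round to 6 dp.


P(all different) = prod((256-i)/256 for i=0..11) = 0.769694
P(at least one match) = 1 - 0.769694 = 0.230306

0.230306


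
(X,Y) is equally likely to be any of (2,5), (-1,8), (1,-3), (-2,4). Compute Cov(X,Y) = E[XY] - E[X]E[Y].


E[X]=0, E[Y]=7/2, E[XY]=-9/4
Cov(X,Y) = E[XY] - E[X]E[Y] = -9/4 - 0*7/2 = -9/4

-9/4


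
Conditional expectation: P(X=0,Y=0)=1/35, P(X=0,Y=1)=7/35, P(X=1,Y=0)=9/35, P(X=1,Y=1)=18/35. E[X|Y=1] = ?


P(Y=1) = 25/35
E[X|Y=1] = (0*7 + 1*18)/25 = 18/25

18/25


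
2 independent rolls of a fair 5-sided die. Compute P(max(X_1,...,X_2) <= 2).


P(max <= 2) = P(all X_i <= 2) = (P(X_1 <= 2))^2
= (2/5)^2 = 4/25

4/25


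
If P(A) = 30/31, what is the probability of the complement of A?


P(A') = 1 - P(A) = 1 - 30/31 = 1/31

1/31


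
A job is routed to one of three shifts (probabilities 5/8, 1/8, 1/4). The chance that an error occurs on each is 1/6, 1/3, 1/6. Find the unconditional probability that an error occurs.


P(A) = P(A|B1)P(B1) + P(A|B2)P(B2) + P(A|B3)P(B3)
= 1/6*5/8 + 1/3*1/8 + 1/6*1/4
= 5/48 + 1/24 + 1/24 = 3/16

3/16


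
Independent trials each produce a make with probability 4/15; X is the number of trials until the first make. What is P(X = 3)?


P(X=3) = (1-p)^2 * p = (11/15)^2 * 4/15
= 121/225 * 4/15 = 484/3375

484/3375


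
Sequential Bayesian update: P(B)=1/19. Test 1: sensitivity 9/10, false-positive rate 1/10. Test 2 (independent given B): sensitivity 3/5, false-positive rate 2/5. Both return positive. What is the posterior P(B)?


After test 1: P(+) = 9/10*1/19 + 1/10*18/19 = 27/190
P(B|+) = (9/190)/(27/190) = 1/3
After test 2 (use post1 as new prior): P(+) = 3/5*1/3 + 2/5*2/3 = 7/15
P(B|+,+) = (1/5)/(7/15) = 3/7

3/7


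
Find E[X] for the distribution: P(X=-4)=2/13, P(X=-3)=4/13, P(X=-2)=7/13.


E[X] = sum(x * P(x))
= -4*2/13 - 3*4/13 - 2*7/13
= -34/13

-34/13


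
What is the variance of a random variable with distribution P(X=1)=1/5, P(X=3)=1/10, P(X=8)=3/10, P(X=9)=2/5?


E[X] = 13/2, E[X^2] = 527/10
Var(X) = E[X^2] - (E[X])^2 = 527/10 - (13/2)^2 = 209/20

209/20


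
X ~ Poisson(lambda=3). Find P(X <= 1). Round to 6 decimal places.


P(X<=1) = e^(-3)*3^0/0! + e^(-3)*3^1/1!
≈ 0.0497870684 + 0.1493612051
= 0.1991482735
≈ 0.199148

0.199148


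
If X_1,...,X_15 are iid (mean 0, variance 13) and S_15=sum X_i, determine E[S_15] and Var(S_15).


E[S_n] = n*mu = 15*0 = 0
Var(S_n) = n*sigma^2 = 15*13 = 195

E[S_15]=0, Var(S_15)=195


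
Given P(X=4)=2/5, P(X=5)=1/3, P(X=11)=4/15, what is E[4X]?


E[4X] = sum(g(x)*P(x))
= 16*2/5 + 20*1/3 + 44*4/15
= 124/5

124/5


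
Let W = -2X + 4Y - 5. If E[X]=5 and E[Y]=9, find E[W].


E[-2X + 4Y - 5] = -2*E[X] + 4*E[Y] - 5
= (-2)*(5) + (4)*(9) + (-5)
= -10 + 36 - 5 = 21

21


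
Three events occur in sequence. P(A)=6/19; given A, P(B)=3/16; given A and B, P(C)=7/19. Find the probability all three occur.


P(A∩B∩C) = P(A) * P(B|A) * P(C|A∩B)
= 6/19 * 3/16 * 7/19
= 9/152 * 7/19 = 63/2888

63/2888


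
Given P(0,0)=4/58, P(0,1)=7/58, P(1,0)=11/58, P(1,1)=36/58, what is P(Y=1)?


P(Y=1) = P(0,1)+P(1,1) = 7/58 + 36/58 = 43/58

43/58


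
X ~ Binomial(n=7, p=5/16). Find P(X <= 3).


P(X<=3) = P(X=0) + P(X=1) + P(X=2) + P(X=3)
= 19487171/268435456 + 62004635/268435456 + 84551775/268435456 + 64054375/268435456
= 57524489/67108864

57524489/67108864


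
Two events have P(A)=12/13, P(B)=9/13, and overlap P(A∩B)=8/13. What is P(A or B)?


P(A∪B) = P(A) + P(B) - P(A∩B)
= 12/13 + 9/13 - 8/13 = 1

1


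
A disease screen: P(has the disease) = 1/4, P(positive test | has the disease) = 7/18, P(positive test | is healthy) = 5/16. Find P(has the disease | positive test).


P(A) = P(A|B)P(B) + P(A|B')P(B') = 7/18*1/4 + 5/16*3/4 = 191/576
P(B|A) = P(A|B)P(B)/P(A) = (7/72)/(191/576) = 56/191

56/191


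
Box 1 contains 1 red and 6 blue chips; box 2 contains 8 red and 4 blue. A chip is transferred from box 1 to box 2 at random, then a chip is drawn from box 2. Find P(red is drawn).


P(transfer red) = 1/7; P(transfer blue) = 6/7
If red transferred: Urn II has 9 red of 13, so P(red|red moved) = 9/13
If blue transferred: Urn II has 8 red of 13, so P(red|blue moved) = 8/13
By total probability: P(red) = 1/7*9/13 + 6/7*8/13 = 57/91

57/91


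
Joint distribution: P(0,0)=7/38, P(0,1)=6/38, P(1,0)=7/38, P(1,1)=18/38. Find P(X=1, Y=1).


Read from table: P(X=1, Y=1) = 18/38 = 9/19

9/19


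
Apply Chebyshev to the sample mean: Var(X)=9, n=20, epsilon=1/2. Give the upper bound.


Var(Xbar) = Var(X)/n = 9/20
Chebyshev: P(|Xbar-mu| >= 1/2) <= Var(Xbar)/(1/2)^2 = (9/20)/(1/4) = 9/5
Bound exceeds 1, so trivial bound: 1

1


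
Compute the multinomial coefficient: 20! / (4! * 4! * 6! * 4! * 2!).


20! = 2432902008176640000
Denominator: 4!=24 * 4!=24 * 6!=720 * 4!=24 * 2!=2
Coefficient = 2432902008176640000 / 19906560 = 122216094000

122216094000


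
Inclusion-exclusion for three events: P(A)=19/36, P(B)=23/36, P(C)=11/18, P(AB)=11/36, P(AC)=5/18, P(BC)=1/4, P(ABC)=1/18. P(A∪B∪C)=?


P(A∪B∪C) = P(A)+P(B)+P(C) - P(AB)-P(AC)-P(BC) + P(ABC)
= 19/36+23/36+11/18 - 11/36-5/18-1/4 + 1/18
= 1

1


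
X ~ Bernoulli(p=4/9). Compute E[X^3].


For Bernoulli: X in {0,1}
E[X^3] = 0^3*(1-4/9) + 1^3*4/9 = 4/9

4/9


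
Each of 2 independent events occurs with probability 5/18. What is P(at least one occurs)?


P(at least one) = 1 - P(none)
P(none) = (1 - 5/18)^2 = (13/18)^2 = 169/324
P(at least one) = 1 - 169/324 = 155/324

155/324


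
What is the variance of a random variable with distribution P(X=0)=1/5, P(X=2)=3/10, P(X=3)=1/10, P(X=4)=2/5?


E[X] = 5/2, E[X^2] = 17/2
Var(X) = E[X^2] - (E[X])^2 = 17/2 - (5/2)^2 = 9/4

9/4


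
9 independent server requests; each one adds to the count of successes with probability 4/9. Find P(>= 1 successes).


P(at least one) = 1 - P(none)
P(none) = (1 - 4/9)^9 = (5/9)^9 = 1953125/387420489
P(at least one) = 1 - 1953125/387420489 = 385467364/387420489

385467364/387420489


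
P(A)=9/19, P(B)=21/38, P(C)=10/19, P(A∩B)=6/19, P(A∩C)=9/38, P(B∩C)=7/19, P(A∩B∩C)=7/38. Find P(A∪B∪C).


P(A∪B∪C) = P(A)+P(B)+P(C) - P(AB)-P(AC)-P(BC) + P(ABC)
= 9/19+21/38+10/19 - 6/19-9/38-7/19 + 7/38
= 31/38

31/38


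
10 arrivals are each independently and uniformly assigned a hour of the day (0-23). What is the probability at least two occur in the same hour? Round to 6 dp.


P(all different) = prod((24-i)/24 for i=0..9) = 0.112250
P(at least one match) = 1 - 0.112250 = 0.887750

0.887750


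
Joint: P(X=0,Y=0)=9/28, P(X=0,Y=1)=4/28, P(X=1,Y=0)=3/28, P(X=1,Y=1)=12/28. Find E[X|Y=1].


P(Y=1) = 16/28
E[X|Y=1] = (0*4 + 1*12)/16 = 12/16 = 3/4

3/4


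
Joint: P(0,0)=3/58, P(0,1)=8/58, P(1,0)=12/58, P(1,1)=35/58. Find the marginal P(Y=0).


P(Y=0) = P(0,0)+P(1,0) = 3/58 + 12/58 = 15/58

15/58


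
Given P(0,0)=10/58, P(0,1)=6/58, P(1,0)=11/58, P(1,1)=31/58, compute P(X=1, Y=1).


Read from table: P(X=1, Y=1) = 31/58

31/58


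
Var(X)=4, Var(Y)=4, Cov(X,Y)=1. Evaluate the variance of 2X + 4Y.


Var(2X + 4Y) = 2^2*Var(X) + 4^2*Var(Y) + 2*2*4*Cov(X,Y)
= 4*4 + 16*4 + 16*1
= 16 + 64 + 16 = 96

96


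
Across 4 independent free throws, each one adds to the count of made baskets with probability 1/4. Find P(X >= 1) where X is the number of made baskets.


P(X>=1) = P(X=1) + P(X=2) + P(X=3) + P(X=4)
= 27/64 + 27/128 + 3/64 + 1/256
= 175/256

175/256


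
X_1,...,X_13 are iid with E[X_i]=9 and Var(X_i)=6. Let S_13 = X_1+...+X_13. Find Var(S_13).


By independence, Var(S_n) = n*Var(X_1) = 13*6 = 78

78


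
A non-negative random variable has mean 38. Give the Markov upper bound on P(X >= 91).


Markov: P(X >= a) <= E[X]/a
P(X >= 91) <= 38/91

38/91


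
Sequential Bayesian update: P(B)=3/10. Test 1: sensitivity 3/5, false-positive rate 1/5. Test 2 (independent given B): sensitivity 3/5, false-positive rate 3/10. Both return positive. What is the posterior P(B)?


After test 1: P(+) = 3/5*3/10 + 1/5*7/10 = 8/25
P(B|+) = (9/50)/(8/25) = 9/16
After test 2 (use post1 as new prior): P(+) = 3/5*9/16 + 3/10*7/16 = 15/32
P(B|+,+) = (27/80)/(15/32) = 18/25

18/25


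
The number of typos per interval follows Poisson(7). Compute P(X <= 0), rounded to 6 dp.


P(X<=0) = e^(-7)*7^0/0!
≈ 0.0009118820
≈ 0.000912

0.000912


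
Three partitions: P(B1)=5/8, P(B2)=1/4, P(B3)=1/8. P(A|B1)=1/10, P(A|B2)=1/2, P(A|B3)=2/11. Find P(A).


P(A) = P(A|B1)P(B1) + P(A|B2)P(B2) + P(A|B3)P(B3)
= 1/10*5/8 + 1/2*1/4 + 2/11*1/8
= 1/16 + 1/8 + 1/44 = 37/176

37/176


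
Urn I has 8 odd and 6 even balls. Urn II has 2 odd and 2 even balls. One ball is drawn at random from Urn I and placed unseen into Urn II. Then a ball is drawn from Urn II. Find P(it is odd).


P(transfer odd) = 8/14 = 4/7; P(transfer even) = 3/7
If odd transferred: Urn II has 3 odd of 5, so P(odd|odd moved) = 3/5
If even transferred: Urn II has 2 odd of 5, so P(odd|even moved) = 2/5
By total probability: P(odd) = 4/7*3/5 + 3/7*2/5 = 18/35

18/35


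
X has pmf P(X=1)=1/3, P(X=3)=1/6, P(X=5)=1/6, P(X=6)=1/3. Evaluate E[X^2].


E[X^2] = sum(x^2 * P(x))
= 1*1/3 + 9*1/6 + 25*1/6 + 36*1/3
= 18

18


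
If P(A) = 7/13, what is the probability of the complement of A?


P(A') = 1 - P(A) = 1 - 7/13 = 6/13

6/13


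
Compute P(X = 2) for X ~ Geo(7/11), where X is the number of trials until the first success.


P(X=2) = (1-p)^1 * p = (4/11)^1 * 7/11
= 4/11 * 7/11 = 28/121

28/121


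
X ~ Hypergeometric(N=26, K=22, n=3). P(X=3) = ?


P(X=3) = C(22,3)*C(4,0) / C(26,3)
= 1540*1 / 2600
= 1540/2600 = 77/130

77/130


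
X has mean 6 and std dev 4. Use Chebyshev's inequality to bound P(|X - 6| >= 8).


k = 8/4 = 2
Chebyshev: P(|X-mu| >= k*sigma) <= 1/k^2 = 1/2^2 = 1/4

1/4


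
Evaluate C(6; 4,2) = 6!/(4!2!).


6! = 720
Denominator: 4!=24 * 2!=2
Coefficient = 720 / 48 = 15

15


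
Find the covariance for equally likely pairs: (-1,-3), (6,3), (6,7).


E[X]=11/3, E[Y]=7/3, E[XY]=21
Cov(X,Y) = E[XY] - E[X]E[Y] = 21 - 11/3*7/3 = 112/9

112/9


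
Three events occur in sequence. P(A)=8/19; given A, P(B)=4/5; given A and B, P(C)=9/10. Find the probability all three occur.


P(A∩B∩C) = P(A) * P(B|A) * P(C|A∩B)
= 8/19 * 4/5 * 9/10
= 32/95 * 9/10 = 144/475

144/475


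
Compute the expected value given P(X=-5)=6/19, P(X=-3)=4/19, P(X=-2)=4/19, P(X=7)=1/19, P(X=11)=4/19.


E[X] = sum(x * P(x))
= -5*6/19 - 3*4/19 - 2*4/19 + 7*1/19 + 11*4/19
= 1/19

1/19


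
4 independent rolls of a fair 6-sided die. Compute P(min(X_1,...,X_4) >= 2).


P(min >= 2) = P(all X_i >= 2) = (P(X_1 >= 2))^4
= (5/6)^4 = 625/1296

625/1296


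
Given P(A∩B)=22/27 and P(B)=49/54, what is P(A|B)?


P(A|B) = P(A∩B)/P(B) = (132/162)/(147/162) = 132/147 = 44/49

44/49


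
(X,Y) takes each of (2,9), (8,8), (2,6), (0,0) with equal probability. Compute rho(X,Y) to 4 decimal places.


Cov(X,Y) = 6.2500, Var(X) = 9.0000, Var(Y) = 12.1875
rho = Cov/(sqrt(VarX)*sqrt(VarY)) = 0.5968

0.5968


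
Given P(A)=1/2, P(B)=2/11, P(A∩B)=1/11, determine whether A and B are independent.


P(A)*P(B) = 1/2*2/11 = 1/11
P(A∩B) = 1/11, which equals P(A)P(B), so independent

Yes, A and B are independent


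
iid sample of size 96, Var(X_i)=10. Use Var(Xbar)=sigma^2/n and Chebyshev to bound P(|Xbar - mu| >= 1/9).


Var(Xbar) = Var(X)/n = 10/96
Chebyshev: P(|Xbar-mu| >= 1/9) <= Var(Xbar)/(1/9)^2 = (5/48)/(1/81) = 135/16
Bound exceeds 1, so trivial bound: 1

1


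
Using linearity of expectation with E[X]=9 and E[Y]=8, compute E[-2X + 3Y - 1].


E[-2X + 3Y - 1] = -2*E[X] + 3*E[Y] - 1
= (-2)*(9) + (3)*(8) + (-1)
= -18 + 24 - 1 = 5

5


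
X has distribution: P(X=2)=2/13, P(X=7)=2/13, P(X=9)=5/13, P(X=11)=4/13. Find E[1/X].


E[1/X] = sum(g(x)*P(x))
= 1/2*2/13 + 1/7*2/13 + 1/9*5/13 + 1/11*4/13
= 1528/9009

1528/9009


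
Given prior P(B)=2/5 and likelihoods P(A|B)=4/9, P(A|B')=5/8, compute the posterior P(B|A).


P(A) = P(A|B)P(B) + P(A|B')P(B') = 4/9*2/5 + 5/8*3/5 = 199/360
P(B|A) = P(A|B)P(B)/P(A) = (8/45)/(199/360) = 64/199

64/199


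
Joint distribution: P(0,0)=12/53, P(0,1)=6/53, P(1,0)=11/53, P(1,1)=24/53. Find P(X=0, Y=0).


Read from table: P(X=0, Y=0) = 12/53

12/53


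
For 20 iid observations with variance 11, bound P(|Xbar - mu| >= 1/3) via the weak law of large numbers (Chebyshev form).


Var(Xbar) = Var(X)/n = 11/20
Chebyshev: P(|Xbar-mu| >= 1/3) <= Var(Xbar)/(1/3)^2 = (11/20)/(1/9) = 99/20
Bound exceeds 1, so trivial bound: 1

1


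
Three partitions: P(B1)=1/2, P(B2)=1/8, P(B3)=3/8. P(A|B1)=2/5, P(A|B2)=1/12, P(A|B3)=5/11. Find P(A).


P(A) = P(A|B1)P(B1) + P(A|B2)P(B2) + P(A|B3)P(B3)
= 2/5*1/2 + 1/12*1/8 + 5/11*3/8
= 1/5 + 1/96 + 15/88 = 2011/5280

2011/5280


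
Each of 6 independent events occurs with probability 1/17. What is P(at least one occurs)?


P(at least one) = 1 - P(none)
P(none) = (1 - 1/17)^6 = (16/17)^6 = 16777216/24137569
P(at least one) = 1 - 16777216/24137569 = 7360353/24137569

7360353/24137569


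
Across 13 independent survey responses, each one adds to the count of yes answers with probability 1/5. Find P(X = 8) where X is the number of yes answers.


P(X=8) = C(13,8) * p^8 * (1-p)^5
= 1287 * 1/390625 * 1024/3125
= 1317888/1220703125

1317888/1220703125


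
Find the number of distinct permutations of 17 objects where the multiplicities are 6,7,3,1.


17! = 355687428096000
Denominator: 6!=720 * 7!=5040 * 3!=6 * 1!=1
Coefficient = 355687428096000 / 21772800 = 16336320

16336320


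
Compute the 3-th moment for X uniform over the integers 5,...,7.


E[X^3] = (1/3) * sum(x^3 for x=5..7)
= 684/3 = 228

228


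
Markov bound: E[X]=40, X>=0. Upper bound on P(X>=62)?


Markov: P(X >= a) <= E[X]/a
P(X >= 62) <= 40/62 = 20/31

20/31


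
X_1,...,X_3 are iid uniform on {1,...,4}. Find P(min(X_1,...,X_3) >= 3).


P(min >= 3) = P(all X_i >= 3) = (P(X_1 >= 3))^3
= (2/4)^3 = (1/2)^3 = 1/8

1/8


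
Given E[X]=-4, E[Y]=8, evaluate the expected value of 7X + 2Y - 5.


E[7X + 2Y - 5] = 7*E[X] + 2*E[Y] - 5
= (7)*(-4) + (2)*(8) + (-5)
= -28 + 16 - 5 = -17

-17


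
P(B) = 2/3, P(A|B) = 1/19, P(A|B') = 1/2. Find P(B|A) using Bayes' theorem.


P(A) = P(A|B)P(B) + P(A|B')P(B') = 1/19*2/3 + 1/2*1/3 = 23/114
P(B|A) = P(A|B)P(B)/P(A) = (2/57)/(23/114) = 4/23

4/23


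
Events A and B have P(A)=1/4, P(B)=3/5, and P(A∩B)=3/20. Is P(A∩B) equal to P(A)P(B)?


P(A)*P(B) = 1/4*3/5 = 3/20
P(A∩B) = 3/20, which equals P(A)P(B), so independent

Yes, A and B are independent


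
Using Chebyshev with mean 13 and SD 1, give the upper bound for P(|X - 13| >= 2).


k = 2/1 = 2
Chebyshev: P(|X-mu| >= k*sigma) <= 1/k^2 = 1/2^2 = 1/4

1/4


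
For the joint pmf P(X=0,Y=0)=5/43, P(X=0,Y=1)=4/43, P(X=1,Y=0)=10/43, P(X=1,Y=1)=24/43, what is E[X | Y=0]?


P(Y=0) = 15/43
E[X|Y=0] = (0*5 + 1*10)/15 = 10/15 = 2/3

2/3


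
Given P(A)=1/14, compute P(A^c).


P(A') = 1 - P(A) = 1 - 1/14 = 13/14

13/14


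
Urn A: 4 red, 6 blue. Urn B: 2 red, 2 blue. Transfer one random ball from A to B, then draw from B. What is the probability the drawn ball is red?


P(transfer red) = 4/10 = 2/5; P(transfer blue) = 3/5
If red transferred: Urn II has 3 red of 5, so P(red|red moved) = 3/5
If blue transferred: Urn II has 2 red of 5, so P(red|blue moved) = 2/5
By total probability: P(red) = 2/5*3/5 + 3/5*2/5 = 12/25

12/25


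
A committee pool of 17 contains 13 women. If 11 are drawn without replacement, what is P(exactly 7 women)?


P(X=7) = C(13,7)*C(4,4) / C(17,11)
= 1716*1 / 12376
= 1716/12376 = 33/238

33/238


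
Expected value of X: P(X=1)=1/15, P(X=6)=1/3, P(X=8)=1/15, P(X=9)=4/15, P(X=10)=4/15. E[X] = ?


E[X] = sum(x * P(x))
= 1*1/15 + 6*1/3 + 8*1/15 + 9*4/15 + 10*4/15
= 23/3

23/3


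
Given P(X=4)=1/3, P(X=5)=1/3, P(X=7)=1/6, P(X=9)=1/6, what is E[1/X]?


E[1/X] = sum(g(x)*P(x))
= 1/4*1/3 + 1/5*1/3 + 1/7*1/6 + 1/9*1/6
= 727/3780

727/3780


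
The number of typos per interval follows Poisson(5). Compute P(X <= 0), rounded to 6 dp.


P(X<=0) = e^(-5)*5^0/0!
≈ 0.0067379470
≈ 0.006738

0.006738


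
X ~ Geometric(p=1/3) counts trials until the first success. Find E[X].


For geometric (trials until first success), E[X] = 1/p = 1/(1/3) = 3

3


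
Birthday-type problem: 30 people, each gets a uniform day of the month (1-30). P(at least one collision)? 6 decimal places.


P(all different) = prod((30-i)/30 for i=0..29) = 0.000000
P(at least one match) = 1 - 0.000000 = 1.000000

1.000000


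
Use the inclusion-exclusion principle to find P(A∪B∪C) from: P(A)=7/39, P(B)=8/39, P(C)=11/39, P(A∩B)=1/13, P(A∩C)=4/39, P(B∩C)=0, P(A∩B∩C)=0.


P(A∪B∪C) = P(A)+P(B)+P(C) - P(AB)-P(AC)-P(BC) + P(ABC)
= 7/39+8/39+11/39 - 1/13-4/39-0 + 0
= 19/39

19/39


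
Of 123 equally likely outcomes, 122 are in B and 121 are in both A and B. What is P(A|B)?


P(A|B) = P(A∩B)/P(B) = (121/123)/(122/123) = 121/122

121/122


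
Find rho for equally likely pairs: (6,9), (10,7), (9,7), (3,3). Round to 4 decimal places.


Cov(X,Y) = 3.5000, Var(X) = 7.5000, Var(Y) = 4.7500
rho = Cov/(sqrt(VarX)*sqrt(VarY)) = 0.5864

0.5864


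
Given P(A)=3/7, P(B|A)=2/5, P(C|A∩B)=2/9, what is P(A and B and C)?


P(A∩B∩C) = P(A) * P(B|A) * P(C|A∩B)
= 3/7 * 2/5 * 2/9
= 6/35 * 2/9 = 4/105

4/105


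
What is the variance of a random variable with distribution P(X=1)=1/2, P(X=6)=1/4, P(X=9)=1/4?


E[X] = 17/4, E[X^2] = 119/4
Var(X) = E[X^2] - (E[X])^2 = 119/4 - (17/4)^2 = 187/16

187/16


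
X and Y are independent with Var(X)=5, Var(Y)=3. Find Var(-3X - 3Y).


Independence => Cov(X,Y)=0
Var(-3X - 3Y) = (-3)^2*Var(X) + (-3)^2*Var(Y)
= 9*5 + 9*3 = 72

72


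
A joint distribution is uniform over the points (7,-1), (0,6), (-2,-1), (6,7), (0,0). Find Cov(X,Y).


E[X]=11/5, E[Y]=11/5, E[XY]=37/5
Cov(X,Y) = E[XY] - E[X]E[Y] = 37/5 - 11/5*11/5 = 64/25

64/25


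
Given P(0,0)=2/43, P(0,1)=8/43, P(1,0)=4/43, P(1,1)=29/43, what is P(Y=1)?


P(Y=1) = P(0,1)+P(1,1) = 8/43 + 29/43 = 37/43

37/43


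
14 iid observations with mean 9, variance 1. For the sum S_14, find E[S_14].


E[S_n] = n*E[X_1] = 14*9 = 126

126


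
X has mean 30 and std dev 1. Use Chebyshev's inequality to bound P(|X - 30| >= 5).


k = 5/1 = 5
Chebyshev: P(|X-mu| >= k*sigma) <= 1/k^2 = 1/5^2 = 1/25

1/25


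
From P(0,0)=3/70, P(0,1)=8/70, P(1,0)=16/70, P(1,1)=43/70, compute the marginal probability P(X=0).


P(X=0) = P(0,0)+P(0,1) = 3/70 + 8/70 = 11/70

11/70


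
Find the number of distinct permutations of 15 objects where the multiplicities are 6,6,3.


15! = 1307674368000
Denominator: 6!=720 * 6!=720 * 3!=6
Coefficient = 1307674368000 / 3110400 = 420420

420420


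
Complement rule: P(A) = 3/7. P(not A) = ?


P(A') = 1 - P(A) = 1 - 3/7 = 4/7

4/7


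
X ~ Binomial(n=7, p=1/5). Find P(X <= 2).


P(X<=2) = P(X=0) + P(X=1) + P(X=2)
= 16384/78125 + 28672/78125 + 21504/78125
= 13312/15625

13312/15625


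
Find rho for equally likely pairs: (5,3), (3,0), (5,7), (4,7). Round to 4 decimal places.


Cov(X,Y) = 1.4375, Var(X) = 0.6875, Var(Y) = 8.6875
rho = Cov/(sqrt(VarX)*sqrt(VarY)) = 0.5882

0.5882


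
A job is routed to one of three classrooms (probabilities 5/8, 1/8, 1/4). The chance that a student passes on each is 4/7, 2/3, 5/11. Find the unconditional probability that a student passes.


P(A) = P(A|B1)P(B1) + P(A|B2)P(B2) + P(A|B3)P(B3)
= 4/7*5/8 + 2/3*1/8 + 5/11*1/4
= 5/14 + 1/12 + 5/44 = 128/231

128/231


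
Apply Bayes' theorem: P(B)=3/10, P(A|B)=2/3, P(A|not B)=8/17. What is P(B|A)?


P(A) = P(A|B)P(B) + P(A|B')P(B') = 2/3*3/10 + 8/17*7/10 = 9/17
P(B|A) = P(A|B)P(B)/P(A) = (1/5)/(9/17) = 17/45

17/45


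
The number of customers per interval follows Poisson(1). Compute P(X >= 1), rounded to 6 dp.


P(X>=1) = 1 - P(X<=0) = 1 - (e^(-1)*1^0/0!)
≈ 1 - 0.3678794412 = 0.6321205588
≈ 0.632121

0.632121


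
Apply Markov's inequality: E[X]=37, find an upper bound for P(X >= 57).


Markov: P(X >= a) <= E[X]/a
P(X >= 57) <= 37/57

37/57


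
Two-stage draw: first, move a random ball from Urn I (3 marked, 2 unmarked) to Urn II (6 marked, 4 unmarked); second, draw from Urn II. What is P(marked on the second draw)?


P(transfer marked) = 3/5; P(transfer unmarked) = 2/5
If marked transferred: Urn II has 7 marked of 11, so P(marked|marked moved) = 7/11
If unmarked transferred: Urn II has 6 marked of 11, so P(marked|unmarked moved) = 6/11
By total probability: P(marked) = 3/5*7/11 + 2/5*6/11 = 3/5

3/5


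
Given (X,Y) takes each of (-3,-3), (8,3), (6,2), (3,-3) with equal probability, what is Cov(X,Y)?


E[X]=7/2, E[Y]=-1/4, E[XY]=9
Cov(X,Y) = E[XY] - E[X]E[Y] = 9 - 7/2*-1/4 = 79/8

79/8


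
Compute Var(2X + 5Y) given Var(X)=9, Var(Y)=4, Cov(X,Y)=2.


Var(2X + 5Y) = 2^2*Var(X) + 5^2*Var(Y) + 2*2*5*Cov(X,Y)
= 4*9 + 25*4 + 20*2
= 36 + 100 + 40 = 176

176


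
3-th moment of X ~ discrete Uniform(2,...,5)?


E[X^3] = (1/4) * sum(x^3 for x=2..5)
= 224/4 = 56

56


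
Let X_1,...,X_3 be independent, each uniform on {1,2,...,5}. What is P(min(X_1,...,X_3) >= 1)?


P(min >= 1) = P(all X_i >= 1) = (P(X_1 >= 1))^3
= (5/5)^3 = 1^3 = 1

1


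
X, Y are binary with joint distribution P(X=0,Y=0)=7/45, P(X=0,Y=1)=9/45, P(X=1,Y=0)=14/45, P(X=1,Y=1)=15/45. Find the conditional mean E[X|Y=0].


P(Y=0) = 21/45
E[X|Y=0] = (0*7 + 1*14)/21 = 14/21 = 2/3

2/3


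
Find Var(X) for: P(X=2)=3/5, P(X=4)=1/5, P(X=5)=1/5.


E[X] = 3, E[X^2] = 53/5
Var(X) = E[X^2] - (E[X])^2 = 53/5 - (3)^2 = 8/5

8/5


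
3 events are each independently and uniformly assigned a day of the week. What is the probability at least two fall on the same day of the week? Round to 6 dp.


P(all different) = prod((7-i)/7 for i=0..2) = 0.612245
P(at least one match) = 1 - 0.612245 = 0.387755

0.387755


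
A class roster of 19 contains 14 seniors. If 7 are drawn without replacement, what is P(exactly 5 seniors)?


P(X=5) = C(14,5)*C(5,2) / C(19,7)
= 2002*10 / 50388
= 20020/50388 = 385/969

385/969


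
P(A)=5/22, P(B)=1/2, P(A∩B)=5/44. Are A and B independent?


P(A)*P(B) = 5/22*1/2 = 5/44
P(A∩B) = 5/44, which equals P(A)P(B), so independent

Yes, A and B are independent


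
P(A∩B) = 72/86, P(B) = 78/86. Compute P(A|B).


P(A|B) = P(A∩B)/P(B) = (72/86)/(78/86) = 72/78 = 12/13

12/13


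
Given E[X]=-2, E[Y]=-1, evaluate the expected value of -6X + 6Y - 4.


E[-6X + 6Y - 4] = -6*E[X] + 6*E[Y] - 4
= (-6)*(-2) + (6)*(-1) + (-4)
= 12 - 6 - 4 = 2

2


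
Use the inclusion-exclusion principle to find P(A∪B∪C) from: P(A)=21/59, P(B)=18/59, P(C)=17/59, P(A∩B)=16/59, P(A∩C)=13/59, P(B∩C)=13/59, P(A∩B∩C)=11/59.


P(A∪B∪C) = P(A)+P(B)+P(C) - P(AB)-P(AC)-P(BC) + P(ABC)
= 21/59+18/59+17/59 - 16/59-13/59-13/59 + 11/59
= 25/59

25/59


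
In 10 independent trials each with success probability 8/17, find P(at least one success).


P(at least one) = 1 - P(none)
P(none) = (1 - 8/17)^10 = (9/17)^10 = 3486784401/2015993900449
P(at least one) = 1 - 3486784401/2015993900449 = 2012507116048/2015993900449

2012507116048/2015993900449


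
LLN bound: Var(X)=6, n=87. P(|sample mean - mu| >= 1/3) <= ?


Var(Xbar) = Var(X)/n = 6/87
Chebyshev: P(|Xbar-mu| >= 1/3) <= Var(Xbar)/(1/3)^2 = (2/29)/(1/9) = 18/29

18/29


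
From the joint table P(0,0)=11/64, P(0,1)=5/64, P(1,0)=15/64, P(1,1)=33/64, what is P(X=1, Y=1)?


Read from table: P(X=1, Y=1) = 33/64

33/64


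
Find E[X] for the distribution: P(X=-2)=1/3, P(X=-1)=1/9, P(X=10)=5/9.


E[X] = sum(x * P(x))
= -2*1/3 - 1*1/9 + 10*5/9
= 43/9

43/9


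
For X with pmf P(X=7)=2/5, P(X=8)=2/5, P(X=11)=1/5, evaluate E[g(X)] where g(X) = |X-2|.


E[|X-2|] = sum(g(x)*P(x))
= 5*2/5 + 6*2/5 + 9*1/5
= 31/5

31/5


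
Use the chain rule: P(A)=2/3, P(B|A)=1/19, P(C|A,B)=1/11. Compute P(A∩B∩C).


P(A∩B∩C) = P(A) * P(B|A) * P(C|A∩B)
= 2/3 * 1/19 * 1/11
= 2/57 * 1/11 = 2/627

2/627


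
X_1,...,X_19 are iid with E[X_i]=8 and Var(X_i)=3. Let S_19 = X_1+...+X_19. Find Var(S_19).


By independence, Var(S_n) = n*Var(X_1) = 19*3 = 57

57


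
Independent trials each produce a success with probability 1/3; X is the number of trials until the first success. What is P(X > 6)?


P(X > 6) = P(first 6 trials all fail) = (1-p)^6 = (2/3)^6 = 64/729

64/729


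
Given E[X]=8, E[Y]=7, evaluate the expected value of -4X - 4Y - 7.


E[-4X - 4Y - 7] = -4*E[X] - 4*E[Y] - 7
= (-4)*(8) + (-4)*(7) + (-7)
= -32 - 28 - 7 = -67

-67


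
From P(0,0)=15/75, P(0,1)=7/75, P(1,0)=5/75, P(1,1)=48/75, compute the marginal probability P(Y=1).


P(Y=1) = P(0,1)+P(1,1) = 7/75 + 48/75 = 55/75 = 11/15

11/15


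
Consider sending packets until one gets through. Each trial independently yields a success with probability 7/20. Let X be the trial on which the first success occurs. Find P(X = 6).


P(X=6) = (1-p)^5 * p = (13/20)^5 * 7/20
= 371293/3200000 * 7/20 = 2599051/64000000

2599051/64000000


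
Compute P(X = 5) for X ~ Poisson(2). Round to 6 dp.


P(X=5) = e^(-2) * 2^5 / 5!
≈ 0.1353352832 * 32 / 120
≈ 0.036089

0.036089


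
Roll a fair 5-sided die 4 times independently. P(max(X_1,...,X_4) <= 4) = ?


P(max <= 4) = P(all X_i <= 4) = (P(X_1 <= 4))^4
= (4/5)^4 = 256/625

256/625


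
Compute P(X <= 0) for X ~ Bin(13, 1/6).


P(X<=0) = P(X=0)
= 1220703125/13060694016
= 1220703125/13060694016

1220703125/13060694016


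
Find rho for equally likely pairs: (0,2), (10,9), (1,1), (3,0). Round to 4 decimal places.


Cov(X,Y) = 12.2500, Var(X) = 15.2500, Var(Y) = 12.5000
rho = Cov/(sqrt(VarX)*sqrt(VarY)) = 0.8873

0.8873


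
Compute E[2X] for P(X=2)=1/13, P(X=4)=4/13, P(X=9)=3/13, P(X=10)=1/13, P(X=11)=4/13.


E[2X] = sum(g(x)*P(x))
= 4*1/13 + 8*4/13 + 18*3/13 + 20*1/13 + 22*4/13
= 198/13

198/13


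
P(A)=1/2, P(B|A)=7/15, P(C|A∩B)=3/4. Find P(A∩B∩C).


P(A∩B∩C) = P(A) * P(B|A) * P(C|A∩B)
= 1/2 * 7/15 * 3/4
= 7/30 * 3/4 = 7/40

7/40


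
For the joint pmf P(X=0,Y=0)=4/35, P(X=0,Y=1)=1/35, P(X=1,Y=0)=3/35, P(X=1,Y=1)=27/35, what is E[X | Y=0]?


P(Y=0) = 7/35
E[X|Y=0] = (0*4 + 1*3)/7 = 3/7

3/7


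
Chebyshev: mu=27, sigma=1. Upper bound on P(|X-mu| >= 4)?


k = 4/1 = 4
Chebyshev: P(|X-mu| >= k*sigma) <= 1/k^2 = 1/4^2 = 1/16

1/16


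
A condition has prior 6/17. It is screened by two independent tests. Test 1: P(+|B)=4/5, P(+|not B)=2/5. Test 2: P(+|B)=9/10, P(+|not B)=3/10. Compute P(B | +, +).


After test 1: P(+) = 4/5*6/17 + 2/5*11/17 = 46/85
P(B|+) = (24/85)/(46/85) = 12/23
After test 2 (use post1 as new prior): P(+) = 9/10*12/23 + 3/10*11/23 = 141/230
P(B|+,+) = (54/115)/(141/230) = 36/47

36/47


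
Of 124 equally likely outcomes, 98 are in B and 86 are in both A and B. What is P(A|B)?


P(A|B) = P(A∩B)/P(B) = (86/124)/(98/124) = 86/98 = 43/49

43/49


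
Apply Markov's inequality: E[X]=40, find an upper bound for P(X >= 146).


Markov: P(X >= a) <= E[X]/a
P(X >= 146) <= 40/146 = 20/73

20/73


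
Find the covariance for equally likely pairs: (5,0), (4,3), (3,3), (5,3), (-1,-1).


E[X]=16/5, E[Y]=8/5, E[XY]=37/5
Cov(X,Y) = E[XY] - E[X]E[Y] = 37/5 - 16/5*8/5 = 57/25

57/25


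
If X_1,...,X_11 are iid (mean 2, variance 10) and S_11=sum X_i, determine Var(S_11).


By independence, Var(S_n) = n*Var(X_1) = 11*10 = 110

110


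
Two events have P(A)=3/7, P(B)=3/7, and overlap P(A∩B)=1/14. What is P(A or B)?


P(A∪B) = P(A) + P(B) - P(A∩B)
= 3/7 + 3/7 - 1/14 = 11/14

11/14


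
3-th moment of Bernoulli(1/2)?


For Bernoulli: X in {0,1}
E[X^3] = 0^3*(1-1/2) + 1^3*1/2 = 1/2

1/2


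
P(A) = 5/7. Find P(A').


P(A') = 1 - P(A) = 1 - 5/7 = 2/7

2/7


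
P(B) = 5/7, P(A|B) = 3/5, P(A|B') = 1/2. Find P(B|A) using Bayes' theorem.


P(A) = P(A|B)P(B) + P(A|B')P(B') = 3/5*5/7 + 1/2*2/7 = 4/7
P(B|A) = P(A|B)P(B)/P(A) = (3/7)/(4/7) = 3/4

3/4


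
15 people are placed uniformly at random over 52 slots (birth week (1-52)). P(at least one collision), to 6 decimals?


P(all different) = prod((52-i)/52 for i=0..14) = 0.106626
P(at least one match) = 1 - 0.106626 = 0.893374

0.893374


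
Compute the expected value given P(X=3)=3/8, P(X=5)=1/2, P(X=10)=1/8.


E[X] = sum(x * P(x))
= 3*3/8 + 5*1/2 + 10*1/8
= 39/8

39/8


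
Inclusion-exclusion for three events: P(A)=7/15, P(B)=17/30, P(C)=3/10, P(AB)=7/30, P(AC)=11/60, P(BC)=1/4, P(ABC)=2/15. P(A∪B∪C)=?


P(A∪B∪C) = P(A)+P(B)+P(C) - P(AB)-P(AC)-P(BC) + P(ABC)
= 7/15+17/30+3/10 - 7/30-11/60-1/4 + 2/15
= 4/5

4/5


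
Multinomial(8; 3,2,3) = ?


8! = 40320
Denominator: 3!=6 * 2!=2 * 3!=6
Coefficient = 40320 / 72 = 560

560


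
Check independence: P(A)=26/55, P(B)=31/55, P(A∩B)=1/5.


P(A)*P(B) = 26/55*31/55 = 806/3025
P(A∩B) = 1/5 != 806/3025, so not independent

No, A and B are not independent


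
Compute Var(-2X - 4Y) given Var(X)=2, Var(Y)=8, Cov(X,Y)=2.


Var(-2X - 4Y) = (-2)^2*Var(X) + (-4)^2*Var(Y) + 2*(-2)*(-4)*Cov(X,Y)
= 4*2 + 16*8 + 16*2
= 8 + 128 + 32 = 168

168


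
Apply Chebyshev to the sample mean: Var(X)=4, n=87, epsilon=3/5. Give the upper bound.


Var(Xbar) = Var(X)/n = 4/87
Chebyshev: P(|Xbar-mu| >= 3/5) <= Var(Xbar)/(3/5)^2 = (4/87)/(9/25) = 100/783

100/783


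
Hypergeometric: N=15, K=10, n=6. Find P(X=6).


P(X=6) = C(10,6)*C(5,0) / C(15,6)
= 210*1 / 5005
= 210/5005 = 6/143

6/143


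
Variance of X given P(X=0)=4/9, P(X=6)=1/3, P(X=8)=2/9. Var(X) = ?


E[X] = 34/9, E[X^2] = 236/9
Var(X) = E[X^2] - (E[X])^2 = 236/9 - (34/9)^2 = 968/81

968/81


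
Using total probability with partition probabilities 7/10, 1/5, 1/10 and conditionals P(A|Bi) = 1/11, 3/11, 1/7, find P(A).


P(A) = P(A|B1)P(B1) + P(A|B2)P(B2) + P(A|B3)P(B3)
= 1/11*7/10 + 3/11*1/5 + 1/7*1/10
= 7/110 + 3/55 + 1/70 = 51/385

51/385


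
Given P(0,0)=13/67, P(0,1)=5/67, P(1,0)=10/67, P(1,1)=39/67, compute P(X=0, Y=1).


Read from table: P(X=0, Y=1) = 5/67

5/67


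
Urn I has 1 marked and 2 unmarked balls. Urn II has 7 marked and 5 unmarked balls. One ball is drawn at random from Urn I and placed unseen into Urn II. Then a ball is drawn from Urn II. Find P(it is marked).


P(transfer marked) = 1/3; P(transfer unmarked) = 2/3
If marked transferred: Urn II has 8 marked of 13, so P(marked|marked moved) = 8/13
If unmarked transferred: Urn II has 7 marked of 13, so P(marked|unmarked moved) = 7/13
By total probability: P(marked) = 1/3*8/13 + 2/3*7/13 = 22/39

22/39


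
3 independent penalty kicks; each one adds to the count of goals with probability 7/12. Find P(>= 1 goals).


P(at least one) = 1 - P(none)
P(none) = (1 - 7/12)^3 = (5/12)^3 = 125/1728
P(at least one) = 1 - 125/1728 = 1603/1728

1603/1728


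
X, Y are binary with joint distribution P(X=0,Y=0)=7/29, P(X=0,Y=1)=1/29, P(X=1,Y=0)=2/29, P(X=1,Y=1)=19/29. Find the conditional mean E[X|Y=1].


P(Y=1) = 20/29
E[X|Y=1] = (0*1 + 1*19)/20 = 19/20

19/20


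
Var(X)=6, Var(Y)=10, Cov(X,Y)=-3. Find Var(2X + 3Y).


Var(2X + 3Y) = 2^2*Var(X) + 3^2*Var(Y) + 2*2*3*Cov(X,Y)
= 4*6 + 9*10 + 12*(-3)
= 24 + 90 - 36 = 78

78


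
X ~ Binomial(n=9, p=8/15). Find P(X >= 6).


P(X>=6) = P(X=6) + P(X=7) + P(X=8) + P(X=9)
= 2517630976/12814453125 + 411041792/4271484375 + 117440512/4271484375 + 134217728/38443359375
= 12443451392/38443359375

12443451392/38443359375


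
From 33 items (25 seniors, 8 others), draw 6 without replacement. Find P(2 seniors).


P(X=2) = C(25,2)*C(8,4) / C(33,6)
= 300*70 / 1107568
= 21000/1107568 = 375/19778

375/19778


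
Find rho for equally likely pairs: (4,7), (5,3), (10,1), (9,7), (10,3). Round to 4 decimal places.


Cov(X,Y) = -2.7200, Var(X) = 6.6400, Var(Y) = 5.7600
rho = Cov/(sqrt(VarX)*sqrt(VarY)) = -0.4398

-0.4398


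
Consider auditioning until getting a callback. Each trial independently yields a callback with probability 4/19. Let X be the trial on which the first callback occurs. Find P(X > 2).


P(X > 2) = P(first 2 trials all fail) = (1-p)^2 = (15/19)^2 = 225/361

225/361


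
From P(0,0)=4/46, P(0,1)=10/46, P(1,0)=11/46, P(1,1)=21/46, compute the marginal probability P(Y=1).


P(Y=1) = P(0,1)+P(1,1) = 10/46 + 21/46 = 31/46

31/46


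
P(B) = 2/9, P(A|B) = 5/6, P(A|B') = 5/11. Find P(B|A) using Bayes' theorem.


P(A) = P(A|B)P(B) + P(A|B')P(B') = 5/6*2/9 + 5/11*7/9 = 160/297
P(B|A) = P(A|B)P(B)/P(A) = (5/27)/(160/297) = 11/32

11/32


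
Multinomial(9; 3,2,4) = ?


9! = 362880
Denominator: 3!=6 * 2!=2 * 4!=24
Coefficient = 362880 / 288 = 1260

1260


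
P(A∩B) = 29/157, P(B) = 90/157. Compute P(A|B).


P(A|B) = P(A∩B)/P(B) = (29/157)/(90/157) = 29/90

29/90


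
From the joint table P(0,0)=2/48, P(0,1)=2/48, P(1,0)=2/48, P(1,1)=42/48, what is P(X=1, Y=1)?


Read from table: P(X=1, Y=1) = 42/48 = 7/8

7/8


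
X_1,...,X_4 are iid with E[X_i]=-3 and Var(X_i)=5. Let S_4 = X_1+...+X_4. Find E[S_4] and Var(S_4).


E[S_n] = n*mu = 4*-3 = -12
Var(S_n) = n*sigma^2 = 4*5 = 20

E[S_4]=-12, Var(S_4)=20


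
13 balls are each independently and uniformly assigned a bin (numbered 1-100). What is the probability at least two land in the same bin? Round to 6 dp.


P(all different) = prod((100-i)/100 for i=0..12) = 0.442775
P(at least one match) = 1 - 0.442775 = 0.557225

0.557225


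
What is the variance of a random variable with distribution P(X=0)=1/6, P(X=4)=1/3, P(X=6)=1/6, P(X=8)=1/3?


E[X] = 5, E[X^2] = 98/3
Var(X) = E[X^2] - (E[X])^2 = 98/3 - (5)^2 = 23/3

23/3


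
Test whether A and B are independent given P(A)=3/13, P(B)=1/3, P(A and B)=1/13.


P(A)*P(B) = 3/13*1/3 = 1/13
P(A∩B) = 1/13, which equals P(A)P(B), so independent

Yes, A and B are independent


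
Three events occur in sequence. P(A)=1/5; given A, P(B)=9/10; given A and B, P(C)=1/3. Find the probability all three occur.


P(A∩B∩C) = P(A) * P(B|A) * P(C|A∩B)
= 1/5 * 9/10 * 1/3
= 9/50 * 1/3 = 3/50

3/50


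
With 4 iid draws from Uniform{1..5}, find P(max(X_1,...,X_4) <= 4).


P(max <= 4) = P(all X_i <= 4) = (P(X_1 <= 4))^4
= (4/5)^4 = 256/625

256/625


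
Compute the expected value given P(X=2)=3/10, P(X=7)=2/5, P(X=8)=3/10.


E[X] = sum(x * P(x))
= 2*3/10 + 7*2/5 + 8*3/10
= 29/5

29/5


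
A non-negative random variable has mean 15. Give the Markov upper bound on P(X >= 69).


Markov: P(X >= a) <= E[X]/a
P(X >= 69) <= 15/69 = 5/23

5/23


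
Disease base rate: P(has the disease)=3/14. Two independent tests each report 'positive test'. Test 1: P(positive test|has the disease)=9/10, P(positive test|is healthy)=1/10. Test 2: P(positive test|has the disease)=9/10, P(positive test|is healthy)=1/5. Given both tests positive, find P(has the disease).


After test 1: P(+) = 9/10*3/14 + 1/10*11/14 = 19/70
P(B|+) = (27/140)/(19/70) = 27/38
After test 2 (use post1 as new prior): P(+) = 9/10*27/38 + 1/5*11/38 = 53/76
P(B|+,+) = (243/380)/(53/76) = 243/265

243/265


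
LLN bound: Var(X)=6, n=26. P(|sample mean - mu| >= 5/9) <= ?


Var(Xbar) = Var(X)/n = 6/26
Chebyshev: P(|Xbar-mu| >= 5/9) <= Var(Xbar)/(5/9)^2 = (3/13)/(25/81) = 243/325

243/325


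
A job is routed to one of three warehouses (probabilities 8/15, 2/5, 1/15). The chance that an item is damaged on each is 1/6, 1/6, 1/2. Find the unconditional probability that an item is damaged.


P(A) = P(A|B1)P(B1) + P(A|B2)P(B2) + P(A|B3)P(B3)
= 1/6*8/15 + 1/6*2/5 + 1/2*1/15
= 4/45 + 1/15 + 1/30 = 17/90

17/90


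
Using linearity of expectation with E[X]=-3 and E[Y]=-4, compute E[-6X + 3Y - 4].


E[-6X + 3Y - 4] = -6*E[X] + 3*E[Y] - 4
= (-6)*(-3) + (3)*(-4) + (-4)
= 18 - 12 - 4 = 2

2


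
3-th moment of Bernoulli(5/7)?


For Bernoulli: X in {0,1}
E[X^3] = 0^3*(1-5/7) + 1^3*5/7 = 5/7

5/7


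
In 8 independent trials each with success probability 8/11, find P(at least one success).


P(at least one) = 1 - P(none)
P(none) = (1 - 8/11)^8 = (3/11)^8 = 6561/214358881
P(at least one) = 1 - 6561/214358881 = 214352320/214358881

214352320/214358881


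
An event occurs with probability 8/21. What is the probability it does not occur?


P(A') = 1 - P(A) = 1 - 8/21 = 13/21

13/21


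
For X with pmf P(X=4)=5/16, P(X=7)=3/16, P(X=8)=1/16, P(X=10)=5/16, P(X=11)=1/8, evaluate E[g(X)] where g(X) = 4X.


E[4X] = sum(g(x)*P(x))
= 16*5/16 + 28*3/16 + 32*1/16 + 40*5/16 + 44*1/8
= 121/4

121/4


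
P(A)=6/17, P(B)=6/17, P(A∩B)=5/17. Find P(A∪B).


P(A∪B) = P(A) + P(B) - P(A∩B)
= 6/17 + 6/17 - 5/17 = 7/17

7/17
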